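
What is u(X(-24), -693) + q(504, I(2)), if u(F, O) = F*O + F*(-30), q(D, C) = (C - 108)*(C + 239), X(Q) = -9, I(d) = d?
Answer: -19039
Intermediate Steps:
q(D, C) = (-108 + C)*(239 + C)
u(F, O) = -30*F + F*O (u(F, O) = F*O - 30*F = -30*F + F*O)
u(X(-24), -693) + q(504, I(2)) = -9*(-30 - 693) + (-25812 + 2**2 + 131*2) = -9*(-723) + (-25812 + 4 + 262) = 6507 - 25546 = -19039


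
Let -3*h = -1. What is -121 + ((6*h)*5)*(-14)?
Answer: -261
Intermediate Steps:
h = ⅓ (h = -⅓*(-1) = ⅓ ≈ 0.33333)
-121 + ((6*h)*5)*(-14) = -121 + ((6*(⅓))*5)*(-14) = -121 + (2*5)*(-14) = -121 + 10*(-14) = -121 - 140 = -261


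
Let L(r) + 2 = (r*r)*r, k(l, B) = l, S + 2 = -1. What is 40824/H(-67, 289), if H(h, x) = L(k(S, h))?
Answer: -40824/29 ≈ -1407.7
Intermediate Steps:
S = -3 (S = -2 - 1 = -3)
L(r) = -2 + r**3 (L(r) = -2 + (r*r)*r = -2 + r**2*r = -2 + r**3)
H(h, x) = -29 (H(h, x) = -2 + (-3)**3 = -2 - 27 = -29)
40824/H(-67, 289) = 40824/(-29) = 40824*(-1/29) = -40824/29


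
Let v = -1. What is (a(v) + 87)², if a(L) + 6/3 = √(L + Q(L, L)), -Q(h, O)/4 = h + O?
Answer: (85 + √7)² ≈ 7681.8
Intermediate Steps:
Q(h, O) = -4*O - 4*h (Q(h, O) = -4*(h + O) = -4*(O + h) = -4*O - 4*h)
a(L) = -2 + √7*√(-L) (a(L) = -2 + √(L + (-4*L - 4*L)) = -2 + √(L - 8*L) = -2 + √(-7*L) = -2 + √7*√(-L))
(a(v) + 87)² = ((-2 + √7*√(-1*(-1))) + 87)² = ((-2 + √7*√1) + 87)² = ((-2 + √7*1) + 87)² = ((-2 + √7) + 87)² = (85 + √7)²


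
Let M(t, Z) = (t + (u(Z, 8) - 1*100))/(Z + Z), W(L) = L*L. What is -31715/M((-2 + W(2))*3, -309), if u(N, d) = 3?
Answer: -19599870/91 ≈ -2.1538e+5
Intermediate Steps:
W(L) = L**2
M(t, Z) = (-97 + t)/(2*Z) (M(t, Z) = (t + (3 - 1*100))/(Z + Z) = (t + (3 - 100))/((2*Z)) = (t - 97)*(1/(2*Z)) = (-97 + t)*(1/(2*Z)) = (-97 + t)/(2*Z))
-31715/M((-2 + W(2))*3, -309) = -31715*(-618/(-97 + (-2 + 2**2)*3)) = -31715*(-618/(-97 + (-2 + 4)*3)) = -31715*(-618/(-97 + 2*3)) = -31715*(-618/(-97 + 6)) = -31715/((1/2)*(-1/309)*(-91)) = -31715/91/618 = -31715*618/91 = -19599870/91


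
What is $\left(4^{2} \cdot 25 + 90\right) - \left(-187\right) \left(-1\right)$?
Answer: $303$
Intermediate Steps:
$\left(4^{2} \cdot 25 + 90\right) - \left(-187\right) \left(-1\right) = \left(16 \cdot 25 + 90\right) - 187 = \left(400 + 90\right) - 187 = 490 - 187 = 303$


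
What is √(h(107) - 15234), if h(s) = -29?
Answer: I*√15263 ≈ 123.54*I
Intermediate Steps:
√(h(107) - 15234) = √(-29 - 15234) = √(-15263) = I*√15263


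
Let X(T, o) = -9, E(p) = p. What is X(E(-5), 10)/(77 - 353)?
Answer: 3/92 ≈ 0.032609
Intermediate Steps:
X(E(-5), 10)/(77 - 353) = -9/(77 - 353) = -9/(-276) = -9*(-1/276) = 3/92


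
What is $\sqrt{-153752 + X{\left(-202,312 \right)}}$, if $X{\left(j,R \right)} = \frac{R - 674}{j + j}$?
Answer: $\frac{i \sqrt{6273660046}}{202} \approx 392.11 i$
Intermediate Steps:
$X{\left(j,R \right)} = \frac{-674 + R}{2 j}$
$\sqrt{-153752 + X{\left(-202,312 \right)}} = \sqrt{-153752 + \frac{-674 + 312}{2 \left(-202\right)}} = \sqrt{-153752 + \frac{1}{2} \left(- \frac{1}{202}\right) \left(-362\right)} = \sqrt{-153752 + \frac{181}{202}} = \sqrt{- \frac{31057723}{202}} = \frac{i \sqrt{6273660046}}{202}$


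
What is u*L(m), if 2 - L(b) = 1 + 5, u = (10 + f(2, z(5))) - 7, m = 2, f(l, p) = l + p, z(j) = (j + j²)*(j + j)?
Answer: -1220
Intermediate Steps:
z(j) = 2*j*(j + j²) (z(j) = (j + j²)*(2*j) = 2*j*(j + j²))
u = 305 (u = (10 + (2 + 2*5²*(1 + 5))) - 7 = (10 + (2 + 2*25*6)) - 7 = (10 + (2 + 300)) - 7 = (10 + 302) - 7 = 312 - 7 = 305)
L(b) = -4 (L(b) = 2 - (1 + 5) = 2 - 1*6 = 2 - 6 = -4)
u*L(m) = 305*(-4) = -1220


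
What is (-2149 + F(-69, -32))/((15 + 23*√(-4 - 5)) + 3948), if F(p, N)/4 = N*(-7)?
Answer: -1655213/5236710 + 28819*I/5236710 ≈ -0.31608 + 0.0055033*I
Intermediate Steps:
F(p, N) = -28*N (F(p, N) = 4*(N*(-7)) = 4*(-7*N) = -28*N)
(-2149 + F(-69, -32))/((15 + 23*√(-4 - 5)) + 3948) = (-2149 - 28*(-32))/((15 + 23*√(-4 - 5)) + 3948) = (-2149 + 896)/((15 + 23*√(-9)) + 3948) = -1253/((15 + 23*(3*I)) + 3948) = -1253/((15 + 69*I) + 3948) = -1253*(3963 - 69*I)/15710130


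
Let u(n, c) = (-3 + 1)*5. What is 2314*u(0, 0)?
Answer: -23140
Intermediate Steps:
u(n, c) = -10 (u(n, c) = -2*5 = -10)
2314*u(0, 0) = 2314*(-10) = -23140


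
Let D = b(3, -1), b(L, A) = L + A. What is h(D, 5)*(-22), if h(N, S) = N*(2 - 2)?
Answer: 0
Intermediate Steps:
b(L, A) = A + L
D = 2 (D = -1 + 3 = 2)
h(N, S) = 0 (h(N, S) = N*0 = 0)
h(D, 5)*(-22) = 0*(-22) = 0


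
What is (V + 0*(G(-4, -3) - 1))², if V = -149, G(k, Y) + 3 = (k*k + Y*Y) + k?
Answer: 22201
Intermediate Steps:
G(k, Y) = -3 + k + Y² + k² (G(k, Y) = -3 + ((k*k + Y*Y) + k) = -3 + ((k² + Y²) + k) = -3 + ((Y² + k²) + k) = -3 + (k + Y² + k²) = -3 + k + Y² + k²)
(V + 0*(G(-4, -3) - 1))² = (-149 + 0*((-3 - 4 + (-3)² + (-4)²) - 1))² = (-149 + 0*((-3 - 4 + 9 + 16) - 1))² = (-149 + 0*(18 - 1))² = (-149 + 0*17)² = (-149 + 0)² = (-149)² = 22201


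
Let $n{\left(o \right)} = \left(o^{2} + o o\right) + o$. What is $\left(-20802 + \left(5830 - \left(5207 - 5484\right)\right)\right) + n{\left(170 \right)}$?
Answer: $43275$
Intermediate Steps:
$n{\left(o \right)} = o + 2 o^{2}$ ($n{\left(o \right)} = \left(o^{2} + o^{2}\right) + o = 2 o^{2} + o = o + 2 o^{2}$)
$\left(-20802 + \left(5830 - \left(5207 - 5484\right)\right)\right) + n{\left(170 \right)} = \left(-20802 + \left(5830 - \left(5207 - 5484\right)\right)\right) + 170 \left(1 + 2 \cdot 170\right) = \left(-20802 + \left(5830 - \left(5207 - 5484\right)\right)\right) + 170 \left(1 + 340\right) = \left(-20802 + \left(5830 - -277\right)\right) + 170 \cdot 341 = \left(-20802 + \left(5830 + 277\right)\right) + 57970 = \left(-20802 + 6107\right) + 57970 = -14695 + 57970 = 43275$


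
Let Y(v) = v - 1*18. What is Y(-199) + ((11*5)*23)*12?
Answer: 14963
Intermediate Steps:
Y(v) = -18 + v (Y(v) = v - 18 = -18 + v)
Y(-199) + ((11*5)*23)*12 = (-18 - 199) + ((11*5)*23)*12 = -217 + (55*23)*12 = -217 + 1265*12 = -217 + 15180 = 14963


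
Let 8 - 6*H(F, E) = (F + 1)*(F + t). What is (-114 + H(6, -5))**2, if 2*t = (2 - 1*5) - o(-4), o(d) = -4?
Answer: 231361/16 ≈ 14460.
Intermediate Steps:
t = 1/2 (t = ((2 - 1*5) - 1*(-4))/2 = ((2 - 5) + 4)/2 = (-3 + 4)/2 = (1/2)*1 = 1/2 ≈ 0.50000)
H(F, E) = 4/3 - (1 + F)*(1/2 + F)/6 (H(F, E) = 4/3 - (F + 1)*(F + 1/2)/6 = 4/3 - (1 + F)*(1/2 + F)/6)
(-114 + H(6, -5))**2 = (-114 + (5/4 - 1/4*6 - 1/6*6**2))**2 = (-114 + (5/4 - 3/2 - 1/6*36))**2 = (-114 + (5/4 - 3/2 - 6))**2 = (-114 - 25/4)**2 = (-481/4)**2 = 231361/16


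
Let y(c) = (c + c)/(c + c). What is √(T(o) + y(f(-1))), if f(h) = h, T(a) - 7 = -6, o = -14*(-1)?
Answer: √2 ≈ 1.4142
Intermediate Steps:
o = 14
T(a) = 1 (T(a) = 7 - 6 = 1)
y(c) = 1 (y(c) = (2*c)/((2*c)) = (2*c)*(1/(2*c)) = 1)
√(T(o) + y(f(-1))) = √(1 + 1) = √2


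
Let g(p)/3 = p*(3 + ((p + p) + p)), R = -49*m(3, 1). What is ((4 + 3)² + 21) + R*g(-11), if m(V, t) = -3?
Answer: 145600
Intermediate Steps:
R = 147 (R = -49*(-3) = 147)
g(p) = 3*p*(3 + 3*p) (g(p) = 3*(p*(3 + ((p + p) + p))) = 3*(p*(3 + (2*p + p))) = 3*(p*(3 + 3*p)) = 3*p*(3 + 3*p))
((4 + 3)² + 21) + R*g(-11) = ((4 + 3)² + 21) + 147*(9*(-11)*(1 - 11)) = (7² + 21) + 147*(9*(-11)*(-10)) = (49 + 21) + 147*990 = 70 + 145530 = 145600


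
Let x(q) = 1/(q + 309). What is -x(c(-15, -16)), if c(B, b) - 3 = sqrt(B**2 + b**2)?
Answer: -24/7451 + sqrt(481)/96863 ≈ -0.0029946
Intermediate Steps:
c(B, b) = 3 + sqrt(B**2 + b**2)
x(q) = 1/(309 + q)
-x(c(-15, -16)) = -1/(309 + (3 + sqrt((-15)**2 + (-16)**2))) = -1/(309 + (3 + sqrt(225 + 256))) = -1/(309 + (3 + sqrt(481))) = -1/(312 + sqrt(481))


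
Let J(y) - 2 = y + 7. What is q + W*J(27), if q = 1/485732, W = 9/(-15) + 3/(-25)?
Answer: -314754311/12143300 ≈ -25.920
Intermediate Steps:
J(y) = 9 + y (J(y) = 2 + (y + 7) = 2 + (7 + y) = 9 + y)
W = -18/25 (W = 9*(-1/15) + 3*(-1/25) = -⅗ - 3/25 = -18/25 ≈ -0.72000)
q = 1/485732 ≈ 2.0587e-6
q + W*J(27) = 1/485732 - 18*(9 + 27)/25 = 1/485732 - 18/25*36 = 1/485732 - 648/25 = -314754311/12143300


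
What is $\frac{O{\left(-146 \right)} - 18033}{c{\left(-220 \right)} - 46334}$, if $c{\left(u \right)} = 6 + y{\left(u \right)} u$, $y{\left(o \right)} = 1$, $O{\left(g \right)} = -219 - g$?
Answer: $\frac{9053}{23274} \approx 0.38897$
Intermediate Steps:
$c{\left(u \right)} = 6 + u$ ($c{\left(u \right)} = 6 + 1 u = 6 + u$)
$\frac{O{\left(-146 \right)} - 18033}{c{\left(-220 \right)} - 46334} = \frac{\left(-219 - -146\right) - 18033}{\left(6 - 220\right) - 46334} = \frac{\left(-219 + 146\right) - 18033}{-214 - 46334} = \frac{-73 - 18033}{-46548} = \left(-18106\right) \left(- \frac{1}{46548}\right) = \frac{9053}{23274}$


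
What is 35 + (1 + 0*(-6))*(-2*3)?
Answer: 29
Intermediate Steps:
35 + (1 + 0*(-6))*(-2*3) = 35 + (1 + 0)*(-6) = 35 + 1*(-6) = 35 - 6 = 29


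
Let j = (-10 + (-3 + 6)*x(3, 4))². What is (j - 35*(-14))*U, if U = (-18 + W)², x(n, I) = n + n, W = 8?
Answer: 55400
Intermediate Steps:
x(n, I) = 2*n
j = 64 (j = (-10 + (-3 + 6)*(2*3))² = (-10 + 3*6)² = (-10 + 18)² = 8² = 64)
U = 100 (U = (-18 + 8)² = (-10)² = 100)
(j - 35*(-14))*U = (64 - 35*(-14))*100 = (64 + 490)*100 = 554*100 = 55400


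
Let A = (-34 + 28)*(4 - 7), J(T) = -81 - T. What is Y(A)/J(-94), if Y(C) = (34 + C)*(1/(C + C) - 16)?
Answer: -575/9 ≈ -63.889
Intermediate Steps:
A = 18 (A = -6*(-3) = 18)
Y(C) = (-16 + 1/(2*C))*(34 + C) (Y(C) = (34 + C)*(1/(2*C) - 16) = (34 + C)*(-16 + 1/(2*C)) = (-16 + 1/(2*C))*(34 + C))
Y(A)/J(-94) = (-1087/2 - 16*18 + 17/18)/(-81 - 1*(-94)) = (-1087/2 - 288 + 17*(1/18))/(-81 + 94) = (-1087/2 - 288 + 17/18)/13 = -7475/9*1/13 = -575/9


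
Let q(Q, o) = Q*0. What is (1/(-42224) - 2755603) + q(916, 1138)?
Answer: -116352581073/42224 ≈ -2.7556e+6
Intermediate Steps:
q(Q, o) = 0
(1/(-42224) - 2755603) + q(916, 1138) = (1/(-42224) - 2755603) + 0 = (-1/42224 - 2755603) + 0 = -116352581073/42224 + 0 = -116352581073/42224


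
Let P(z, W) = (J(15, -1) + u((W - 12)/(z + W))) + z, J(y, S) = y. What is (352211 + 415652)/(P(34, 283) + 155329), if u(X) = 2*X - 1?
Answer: 243412571/49255051 ≈ 4.9419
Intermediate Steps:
u(X) = -1 + 2*X
P(z, W) = 14 + z + 2*(-12 + W)/(W + z) (P(z, W) = (15 + (-1 + 2*((W - 12)/(z + W)))) + z = (15 + (-1 + 2*((-12 + W)/(W + z)))) + z = (15 + (-1 + 2*(-12 + W)/(W + z))) + z = (14 + 2*(-12 + W)/(W + z)) + z = 14 + z + 2*(-12 + W)/(W + z))
(352211 + 415652)/(P(34, 283) + 155329) = (352211 + 415652)/((-24 + 2*283 + (14 + 34)*(283 + 34))/(283 + 34) + 155329) = 767863/((-24 + 566 + 48*317)/317 + 155329) = 767863/((-24 + 566 + 15216)/317 + 155329) = 767863/((1/317)*15758 + 155329) = 767863/(15758/317 + 155329) = 767863/(49255051/317) = 767863*(317/49255051) = 243412571/49255051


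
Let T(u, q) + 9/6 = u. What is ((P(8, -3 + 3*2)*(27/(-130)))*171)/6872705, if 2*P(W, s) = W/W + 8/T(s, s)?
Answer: -29241/1786903300 ≈ -1.6364e-5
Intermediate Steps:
T(u, q) = -3/2 + u
P(W, s) = ½ + 4/(-3/2 + s) (P(W, s) = (W/W + 8/(-3/2 + s))/2 = (1 + 8/(-3/2 + s))/2 = ½ + 4/(-3/2 + s))
((P(8, -3 + 3*2)*(27/(-130)))*171)/6872705 = ((((13 + 2*(-3 + 3*2))/(2*(-3 + 2*(-3 + 3*2))))*(27/(-130)))*171)/6872705 = ((((13 + 2*(-3 + 6))/(2*(-3 + 2*(-3 + 6))))*(27*(-1/130)))*171)*(1/6872705) = ((((13 + 2*3)/(2*(-3 + 2*3)))*(-27/130))*171)*(1/6872705) = ((((13 + 6)/(2*(-3 + 6)))*(-27/130))*171)*(1/6872705) = ((((½)*19/3)*(-27/130))*171)*(1/6872705) = ((((½)*(⅓)*19)*(-27/130))*171)*(1/6872705) = (((19/6)*(-27/130))*171)*(1/6872705) = -171/260*171*(1/6872705) = -29241/260*1/6872705 = -29241/1786903300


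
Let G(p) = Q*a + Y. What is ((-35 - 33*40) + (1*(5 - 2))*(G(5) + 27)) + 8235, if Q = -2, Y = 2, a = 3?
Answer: 6949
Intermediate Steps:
G(p) = -4 (G(p) = -2*3 + 2 = -6 + 2 = -4)
((-35 - 33*40) + (1*(5 - 2))*(G(5) + 27)) + 8235 = ((-35 - 33*40) + (1*(5 - 2))*(-4 + 27)) + 8235 = ((-35 - 1320) + (1*3)*23) + 8235 = (-1355 + 3*23) + 8235 = (-1355 + 69) + 8235 = -1286 + 8235 = 6949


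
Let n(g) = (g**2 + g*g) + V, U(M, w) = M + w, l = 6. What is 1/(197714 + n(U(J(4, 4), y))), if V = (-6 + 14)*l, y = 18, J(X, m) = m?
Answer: 1/198730 ≈ 5.0320e-6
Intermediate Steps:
V = 48 (V = (-6 + 14)*6 = 8*6 = 48)
n(g) = 48 + 2*g**2 (n(g) = (g**2 + g*g) + 48 = (g**2 + g**2) + 48 = 2*g**2 + 48 = 48 + 2*g**2)
1/(197714 + n(U(J(4, 4), y))) = 1/(197714 + (48 + 2*(4 + 18)**2)) = 1/(197714 + (48 + 2*22**2)) = 1/(197714 + (48 + 2*484)) = 1/(197714 + (48 + 968)) = 1/(197714 + 1016) = 1/198730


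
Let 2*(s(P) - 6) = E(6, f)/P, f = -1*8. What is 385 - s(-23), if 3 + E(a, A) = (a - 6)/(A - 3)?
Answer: 17431/46 ≈ 378.93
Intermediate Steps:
f = -8
E(a, A) = -3 + (-6 + a)/(-3 + A) (E(a, A) = -3 + (a - 6)/(A - 3) = -3 + (-6 + a)/(-3 + A))
s(P) = 6 - 3/(2*P) (s(P) = 6 + (((3 + 6 - 3*(-8))/(-3 - 8))/P)/2 = 6 + (((3 + 6 + 24)/(-11))/P)/2 = 6 + ((-1/11*33)/P)/2 = 6 + (-3/P)/2 = 6 - 3/(2*P))
385 - s(-23) = 385 - (6 - 3/2/(-23)) = 385 - (6 - 3/2*(-1/23)) = 385 - (6 + 3/46) = 385 - 1*279/46 = 385 - 279/46 = 17431/46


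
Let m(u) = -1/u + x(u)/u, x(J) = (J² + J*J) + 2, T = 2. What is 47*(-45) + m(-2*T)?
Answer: -8493/4 ≈ -2123.3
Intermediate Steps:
x(J) = 2 + 2*J² (x(J) = (J² + J²) + 2 = 2*J² + 2 = 2 + 2*J²)
m(u) = -1/u + (2 + 2*u²)/u
47*(-45) + m(-2*T) = 47*(-45) + (1/(-2*2) + 2*(-2*2)) = -2115 + (1/(-4) + 2*(-4)) = -2115 + (-¼ - 8) = -2115 - 33/4 = -8493/4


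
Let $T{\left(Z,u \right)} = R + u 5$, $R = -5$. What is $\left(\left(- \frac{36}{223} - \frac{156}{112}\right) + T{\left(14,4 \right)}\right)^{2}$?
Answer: $\frac{7048442025}{38987536} \approx 180.79$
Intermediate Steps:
$T{\left(Z,u \right)} = -5 + 5 u$ ($T{\left(Z,u \right)} = -5 + u 5 = -5 + 5 u$)
$\left(\left(- \frac{36}{223} - \frac{156}{112}\right) + T{\left(14,4 \right)}\right)^{2} = \left(\left(- \frac{36}{223} - \frac{156}{112}\right) + \left(-5 + 5 \cdot 4\right)\right)^{2} = \left(\left(\left(-36\right) \frac{1}{223} - \frac{39}{28}\right) + \left(-5 + 20\right)\right)^{2} = \left(\left(- \frac{36}{223} - \frac{39}{28}\right) + 15\right)^{2} = \left(- \frac{9705}{6244} + 15\right)^{2} = \left(\frac{83955}{6244}\right)^{2} = \frac{7048442025}{38987536}$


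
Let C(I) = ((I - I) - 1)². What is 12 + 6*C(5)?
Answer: 18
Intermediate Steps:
C(I) = 1 (C(I) = (0 - 1)² = (-1)² = 1)
12 + 6*C(5) = 12 + 6*1 = 12 + 6 = 18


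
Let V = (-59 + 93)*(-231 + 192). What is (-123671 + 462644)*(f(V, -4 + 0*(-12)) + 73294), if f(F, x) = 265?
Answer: 24934514907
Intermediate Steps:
V = -1326 (V = 34*(-39) = -1326)
(-123671 + 462644)*(f(V, -4 + 0*(-12)) + 73294) = (-123671 + 462644)*(265 + 73294) = 338973*73559 = 24934514907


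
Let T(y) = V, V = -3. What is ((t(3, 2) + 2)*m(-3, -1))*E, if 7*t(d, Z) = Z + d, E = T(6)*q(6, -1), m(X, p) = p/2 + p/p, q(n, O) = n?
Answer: -171/7 ≈ -24.429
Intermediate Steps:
T(y) = -3
m(X, p) = 1 + p/2 (m(X, p) = p*(½) + 1 = p/2 + 1 = 1 + p/2)
E = -18 (E = -3*6 = -18)
t(d, Z) = Z/7 + d/7 (t(d, Z) = (Z + d)/7 = Z/7 + d/7)
((t(3, 2) + 2)*m(-3, -1))*E = ((((⅐)*2 + (⅐)*3) + 2)*(1 + (½)*(-1)))*(-18) = (((2/7 + 3/7) + 2)*(1 - ½))*(-18) = ((5/7 + 2)*(½))*(-18) = ((19/7)*(½))*(-18) = (19/14)*(-18) = -171/7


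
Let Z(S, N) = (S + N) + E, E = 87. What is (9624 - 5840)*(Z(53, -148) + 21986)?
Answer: 83164752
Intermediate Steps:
Z(S, N) = 87 + N + S (Z(S, N) = (S + N) + 87 = (N + S) + 87 = 87 + N + S)
(9624 - 5840)*(Z(53, -148) + 21986) = (9624 - 5840)*((87 - 148 + 53) + 21986) = 3784*(-8 + 21986) = 3784*21978 = 83164752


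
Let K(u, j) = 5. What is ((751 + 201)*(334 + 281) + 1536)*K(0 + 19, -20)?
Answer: 2935080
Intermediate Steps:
((751 + 201)*(334 + 281) + 1536)*K(0 + 19, -20) = ((751 + 201)*(334 + 281) + 1536)*5 = (952*615 + 1536)*5 = (585480 + 1536)*5 = 587016*5 = 2935080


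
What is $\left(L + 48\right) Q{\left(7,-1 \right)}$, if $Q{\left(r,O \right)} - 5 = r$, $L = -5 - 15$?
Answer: $336$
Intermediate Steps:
$L = -20$
$Q{\left(r,O \right)} = 5 + r$
$\left(L + 48\right) Q{\left(7,-1 \right)} = \left(-20 + 48\right) \left(5 + 7\right) = 28 \cdot 12 = 336$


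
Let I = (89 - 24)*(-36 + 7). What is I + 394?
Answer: -1491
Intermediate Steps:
I = -1885 (I = 65*(-29) = -1885)
I + 394 = -1885 + 394 = -1491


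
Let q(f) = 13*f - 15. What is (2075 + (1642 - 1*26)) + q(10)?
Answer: 3806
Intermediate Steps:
q(f) = -15 + 13*f
(2075 + (1642 - 1*26)) + q(10) = (2075 + (1642 - 1*26)) + (-15 + 13*10) = (2075 + (1642 - 26)) + (-15 + 130) = (2075 + 1616) + 115 = 3691 + 115 = 3806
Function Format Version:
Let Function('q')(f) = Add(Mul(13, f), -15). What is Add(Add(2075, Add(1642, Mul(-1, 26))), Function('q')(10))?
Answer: 3806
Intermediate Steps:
Function('q')(f) = Add(-15, Mul(13, f))
Add(Add(2075, Add(1642, Mul(-1, 26))), Function('q')(10)) = Add(Add(2075, Add(1642, Mul(-1, 26))), Add(-15, Mul(13, 10))) = Add(Add(2075, Add(1642, -26)), Add(-15, 130)) = Add(Add(2075, 1616), 115) = Add(3691, 115) = 3806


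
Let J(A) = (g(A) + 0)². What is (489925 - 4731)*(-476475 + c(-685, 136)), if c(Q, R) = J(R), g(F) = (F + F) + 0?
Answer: -195286218254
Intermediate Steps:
g(F) = 2*F (g(F) = 2*F + 0 = 2*F)
J(A) = 4*A² (J(A) = (2*A + 0)² = (2*A)² = 4*A²)
c(Q, R) = 4*R²
(489925 - 4731)*(-476475 + c(-685, 136)) = (489925 - 4731)*(-476475 + 4*136²) = 485194*(-476475 + 4*18496) = 485194*(-476475 + 73984) = 485194*(-402491) = -195286218254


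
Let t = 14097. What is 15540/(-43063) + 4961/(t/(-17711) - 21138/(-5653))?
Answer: 21384671622584089/12690010551951 ≈ 1685.2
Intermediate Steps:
15540/(-43063) + 4961/(t/(-17711) - 21138/(-5653)) = 15540/(-43063) + 4961/(14097/(-17711) - 21138/(-5653)) = 15540*(-1/43063) + 4961/(14097*(-1/17711) - 21138*(-1/5653)) = -15540/43063 + 4961/(-14097/17711 + 21138/5653) = -15540/43063 + 4961/(294684777/100120283) = -15540/43063 + 4961*(100120283/294684777) = -15540/43063 + 496696723963/294684777 = 21384671622584089/12690010551951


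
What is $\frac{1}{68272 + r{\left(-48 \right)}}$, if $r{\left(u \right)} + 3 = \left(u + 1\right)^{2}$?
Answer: $\frac{1}{70478} \approx 1.4189 \cdot 10^{-5}$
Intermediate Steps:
$r{\left(u \right)} = -3 + \left(1 + u\right)^{2}$ ($r{\left(u \right)} = -3 + \left(u + 1\right)^{2} = -3 + \left(1 + u\right)^{2}$)
$\frac{1}{68272 + r{\left(-48 \right)}} = \frac{1}{68272 - \left(3 - \left(1 - 48\right)^{2}\right)} = \frac{1}{68272 - \left(3 - \left(-47\right)^{2}\right)} = \frac{1}{68272 + \left(-3 + 2209\right)} = \frac{1}{68272 + 2206} = \frac{1}{70478}$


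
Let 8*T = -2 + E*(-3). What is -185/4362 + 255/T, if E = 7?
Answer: -8902735/100326 ≈ -88.738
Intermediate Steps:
T = -23/8 (T = (-2 + 7*(-3))/8 = (-2 - 21)/8 = (1/8)*(-23) = -23/8 ≈ -2.8750)
-185/4362 + 255/T = -185/4362 + 255/(-23/8) = -185*1/4362 + 255*(-8/23) = -185/4362 - 2040/23 = -8902735/100326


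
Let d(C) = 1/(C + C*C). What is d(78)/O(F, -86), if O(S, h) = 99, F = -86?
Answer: 1/610038 ≈ 1.6392e-6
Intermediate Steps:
d(C) = 1/(C + C²)
d(78)/O(F, -86) = (1/(78*(1 + 78)))/99 = ((1/78)/79)*(1/99) = ((1/78)*(1/79))*(1/99) = (1/6162)*(1/99) = 1/610038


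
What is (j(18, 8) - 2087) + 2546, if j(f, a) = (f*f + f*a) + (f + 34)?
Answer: 979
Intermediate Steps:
j(f, a) = 34 + f + f**2 + a*f (j(f, a) = (f**2 + a*f) + (34 + f) = 34 + f + f**2 + a*f)
(j(18, 8) - 2087) + 2546 = ((34 + 18 + 18**2 + 8*18) - 2087) + 2546 = ((34 + 18 + 324 + 144) - 2087) + 2546 = (520 - 2087) + 2546 = -1567 + 2546 = 979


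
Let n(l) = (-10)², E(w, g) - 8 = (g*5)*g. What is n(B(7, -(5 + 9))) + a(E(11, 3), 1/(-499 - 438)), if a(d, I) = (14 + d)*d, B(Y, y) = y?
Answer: 3651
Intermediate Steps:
E(w, g) = 8 + 5*g² (E(w, g) = 8 + (g*5)*g = 8 + (5*g)*g = 8 + 5*g²)
a(d, I) = d*(14 + d)
n(l) = 100
n(B(7, -(5 + 9))) + a(E(11, 3), 1/(-499 - 438)) = 100 + (8 + 5*3²)*(14 + (8 + 5*3²)) = 100 + (8 + 5*9)*(14 + (8 + 5*9)) = 100 + (8 + 45)*(14 + (8 + 45)) = 100 + 53*(14 + 53) = 100 + 53*67 = 100 + 3551 = 3651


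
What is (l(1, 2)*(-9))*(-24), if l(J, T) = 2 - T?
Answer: 0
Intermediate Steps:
(l(1, 2)*(-9))*(-24) = ((2 - 1*2)*(-9))*(-24) = ((2 - 2)*(-9))*(-24) = (0*(-9))*(-24) = 0*(-24) = 0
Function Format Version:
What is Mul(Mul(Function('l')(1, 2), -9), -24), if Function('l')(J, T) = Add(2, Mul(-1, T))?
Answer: 0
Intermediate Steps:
Mul(Mul(Function('l')(1, 2), -9), -24) = Mul(Mul(Add(2, Mul(-1, 2)), -9), -24) = Mul(Mul(Add(2, -2), -9), -24) = Mul(Mul(0, -9), -24) = Mul(0, -24) = 0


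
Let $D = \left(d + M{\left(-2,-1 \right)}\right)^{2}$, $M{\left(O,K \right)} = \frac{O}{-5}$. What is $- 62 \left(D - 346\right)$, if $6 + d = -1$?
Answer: $\frac{468782}{25} \approx 18751.0$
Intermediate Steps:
$d = -7$ ($d = -6 - 1 = -7$)
$M{\left(O,K \right)} = - \frac{O}{5}$ ($M{\left(O,K \right)} = O \left(- \frac{1}{5}\right) = - \frac{O}{5}$)
$D = \frac{1089}{25}$ ($D = \left(-7 - - \frac{2}{5}\right)^{2} = \left(-7 + \frac{2}{5}\right)^{2} = \left(- \frac{33}{5}\right)^{2} = \frac{1089}{25} \approx 43.56$)
$- 62 \left(D - 346\right) = - 62 \left(\frac{1089}{25} - 346\right) = \left(-62\right) \left(- \frac{7561}{25}\right) = \frac{468782}{25}$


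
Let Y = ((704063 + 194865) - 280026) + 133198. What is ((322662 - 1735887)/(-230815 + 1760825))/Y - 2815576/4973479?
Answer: -608440959676987/1074757623673720 ≈ -0.56612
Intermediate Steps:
Y = 752100 (Y = (898928 - 280026) + 133198 = 618902 + 133198 = 752100)
((322662 - 1735887)/(-230815 + 1760825))/Y - 2815576/4973479 = ((322662 - 1735887)/(-230815 + 1760825))/752100 - 2815576/4973479 = -1413225/1530010*(1/752100) - 2815576*1/4973479 = -1413225*1/1530010*(1/752100) - 39656/70049 = -282645/306002*1/752100 - 39656/70049 = -18843/15342940280 - 39656/70049 = -608440959676987/1074757623673720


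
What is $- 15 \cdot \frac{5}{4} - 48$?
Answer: $- \frac{267}{4} \approx -66.75$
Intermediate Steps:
$- 15 \cdot \frac{5}{4} - 48 = - 15 \cdot 5 \cdot \frac{1}{4} - 48 = \left(-15\right) \frac{5}{4} - 48 = - \frac{75}{4} - 48 = - \frac{267}{4}$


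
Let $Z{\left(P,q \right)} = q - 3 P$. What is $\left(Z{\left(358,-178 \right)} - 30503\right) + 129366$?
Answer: $97611$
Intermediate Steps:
$\left(Z{\left(358,-178 \right)} - 30503\right) + 129366 = \left(\left(-178 - 1074\right) - 30503\right) + 129366 = \left(-1252 - 30503\right) + 129366 = -31755 + 129366 = 97611$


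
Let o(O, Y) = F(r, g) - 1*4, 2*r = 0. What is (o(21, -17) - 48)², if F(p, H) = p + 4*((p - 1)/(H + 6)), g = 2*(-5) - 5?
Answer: 215296/81 ≈ 2658.0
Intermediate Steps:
r = 0 (r = (½)*0 = 0)
g = -15 (g = -10 - 5 = -15)
F(p, H) = p + 4*(-1 + p)/(6 + H) (F(p, H) = p + 4*((-1 + p)/(6 + H)) = p + 4*(-1 + p)/(6 + H))
o(O, Y) = -32/9 (o(O, Y) = (-4 + 10*0 - 15*0)/(6 - 15) - 1*4 = (-4 + 0 + 0)/(-9) - 4 = -⅑*(-4) - 4 = 4/9 - 4 = -32/9)
(o(21, -17) - 48)² = (-32/9 - 48)² = (-464/9)² = 215296/81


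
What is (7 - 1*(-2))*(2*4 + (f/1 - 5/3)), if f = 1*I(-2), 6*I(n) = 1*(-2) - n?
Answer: 57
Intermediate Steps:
I(n) = -⅓ - n/6 (I(n) = (1*(-2) - n)/6 = (-2 - n)/6 = -⅓ - n/6)
f = 0 (f = 1*(-⅓ - ⅙*(-2)) = 1*(-⅓ + ⅓) = 1*0 = 0)
(7 - 1*(-2))*(2*4 + (f/1 - 5/3)) = (7 - 1*(-2))*(2*4 + (0/1 - 5/3)) = (7 + 2)*(8 + (0*1 - 5*⅓)) = 9*(8 + (0 - 5/3)) = 9*(8 - 5/3) = 9*(19/3) = 57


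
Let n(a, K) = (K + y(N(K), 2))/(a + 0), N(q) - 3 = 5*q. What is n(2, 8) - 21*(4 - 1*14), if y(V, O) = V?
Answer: 471/2 ≈ 235.50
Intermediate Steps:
N(q) = 3 + 5*q
n(a, K) = (3 + 6*K)/a (n(a, K) = (K + (3 + 5*K))/(a + 0) = (3 + 6*K)/a)
n(2, 8) - 21*(4 - 1*14) = 3*(1 + 2*8)/2 - 21*(4 - 1*14) = 3*(½)*(1 + 16) - 21*(4 - 14) = 3*(½)*17 - 21*(-10) = 51/2 + 210 = 471/2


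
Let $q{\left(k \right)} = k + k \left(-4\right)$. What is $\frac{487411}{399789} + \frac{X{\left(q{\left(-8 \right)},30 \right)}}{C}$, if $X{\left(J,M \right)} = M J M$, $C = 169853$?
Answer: $\frac{91423662983}{67905361017} \approx 1.3463$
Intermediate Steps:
$q{\left(k \right)} = - 3 k$ ($q{\left(k \right)} = k - 4 k = - 3 k$)
$X{\left(J,M \right)} = J M^{2}$ ($X{\left(J,M \right)} = J M M = J M^{2}$)
$\frac{487411}{399789} + \frac{X{\left(q{\left(-8 \right)},30 \right)}}{C} = \frac{487411}{399789} + \frac{\left(-3\right) \left(-8\right) 30^{2}}{169853} = 487411 \cdot \frac{1}{399789} + 24 \cdot 900 \cdot \frac{1}{169853} = \frac{487411}{399789} + 21600 \cdot \frac{1}{169853} = \frac{487411}{399789} + \frac{21600}{169853} = \frac{91423662983}{67905361017}$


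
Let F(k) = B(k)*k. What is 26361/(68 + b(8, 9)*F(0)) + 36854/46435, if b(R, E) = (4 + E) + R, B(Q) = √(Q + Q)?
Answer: 1226579107/3157580 ≈ 388.46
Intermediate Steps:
B(Q) = √2*√Q (B(Q) = √(2*Q) = √2*√Q)
F(k) = √2*k^(3/2) (F(k) = (√2*√k)*k = √2*k^(3/2))
b(R, E) = 4 + E + R
26361/(68 + b(8, 9)*F(0)) + 36854/46435 = 26361/(68 + (4 + 9 + 8)*(√2*0^(3/2))) + 36854/46435 = 26361/(68 + 21*(√2*0)) + 36854*(1/46435) = 26361/(68 + 21*0) + 36854/46435 = 26361/(68 + 0) + 36854/46435 = 26361/68 + 36854/46435 = 1226579107/3157580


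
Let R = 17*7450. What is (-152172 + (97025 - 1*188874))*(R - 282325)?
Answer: 37987969175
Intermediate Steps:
R = 126650
(-152172 + (97025 - 1*188874))*(R - 282325) = (-152172 + (97025 - 1*188874))*(126650 - 282325) = (-152172 + (97025 - 188874))*(-155675) = (-152172 - 91849)*(-155675) = -244021*(-155675) = 37987969175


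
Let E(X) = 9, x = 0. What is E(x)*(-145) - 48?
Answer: -1353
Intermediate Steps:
E(x)*(-145) - 48 = 9*(-145) - 48 = -1305 - 48 = -1353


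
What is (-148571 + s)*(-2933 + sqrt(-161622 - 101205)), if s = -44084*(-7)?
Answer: -469329861 + 480051*I*sqrt(29203) ≈ -4.6933e+8 + 8.2035e+7*I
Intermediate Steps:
s = 308588
(-148571 + s)*(-2933 + sqrt(-161622 - 101205)) = (-148571 + 308588)*(-2933 + sqrt(-161622 - 101205)) = 160017*(-2933 + sqrt(-262827)) = 160017*(-2933 + 3*I*sqrt(29203)) = -469329861 + 480051*I*sqrt(29203)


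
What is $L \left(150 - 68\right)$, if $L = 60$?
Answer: $4920$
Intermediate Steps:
$L \left(150 - 68\right) = 60 \left(150 - 68\right) = 60 \cdot 82 = 4920$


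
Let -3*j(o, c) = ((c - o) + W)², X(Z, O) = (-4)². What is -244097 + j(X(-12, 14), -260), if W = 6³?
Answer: -245297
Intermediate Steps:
X(Z, O) = 16
W = 216
j(o, c) = -(216 + c - o)²/3 (j(o, c) = -((c - o) + 216)²/3 = -(216 + c - o)²/3)
-244097 + j(X(-12, 14), -260) = -244097 - (216 - 260 - 1*16)²/3 = -244097 - (216 - 260 - 16)²/3 = -244097 - ⅓*(-60)² = -244097 - ⅓*3600 = -244097 - 1200 = -245297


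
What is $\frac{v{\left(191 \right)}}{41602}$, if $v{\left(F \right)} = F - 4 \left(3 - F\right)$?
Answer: $\frac{943}{41602} \approx 0.022667$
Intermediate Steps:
$v{\left(F \right)} = -12 + 5 F$ ($v{\left(F \right)} = F + \left(-12 + 4 F\right) = -12 + 5 F$)
$\frac{v{\left(191 \right)}}{41602} = \frac{-12 + 5 \cdot 191}{41602} = \left(-12 + 955\right) \frac{1}{41602} = 943 \cdot \frac{1}{41602} = \frac{943}{41602}$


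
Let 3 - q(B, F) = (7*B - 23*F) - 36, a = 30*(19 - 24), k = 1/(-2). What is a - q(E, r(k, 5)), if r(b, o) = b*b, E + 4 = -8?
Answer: -1115/4 ≈ -278.75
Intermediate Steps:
E = -12 (E = -4 - 8 = -12)
k = -½ ≈ -0.50000
a = -150 (a = 30*(-5) = -150)
r(b, o) = b²
q(B, F) = 39 - 7*B + 23*F (q(B, F) = 3 - ((7*B - 23*F) - 36) = 3 - ((-23*F + 7*B) - 36) = 3 - (-36 - 23*F + 7*B) = 3 + (36 - 7*B + 23*F) = 39 - 7*B + 23*F)
a - q(E, r(k, 5)) = -150 - (39 - 7*(-12) + 23*(-½)²) = -150 - (39 + 84 + 23*(¼)) = -150 - (39 + 84 + 23/4) = -150 - 1*515/4 = -150 - 515/4 = -1115/4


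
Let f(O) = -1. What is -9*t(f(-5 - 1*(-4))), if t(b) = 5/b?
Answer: 45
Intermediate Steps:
-9*t(f(-5 - 1*(-4))) = -45/(-1) = -45*(-1) = -9*(-5) = 45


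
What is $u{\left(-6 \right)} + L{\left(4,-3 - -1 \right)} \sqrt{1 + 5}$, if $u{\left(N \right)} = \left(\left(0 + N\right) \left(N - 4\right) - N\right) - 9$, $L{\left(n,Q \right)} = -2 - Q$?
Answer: $57$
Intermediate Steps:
$u{\left(N \right)} = -9 - N + N \left(-4 + N\right)$ ($u{\left(N \right)} = \left(N \left(-4 + N\right) - N\right) - 9 = \left(- N + N \left(-4 + N\right)\right) - 9 = -9 - N + N \left(-4 + N\right)$)
$u{\left(-6 \right)} + L{\left(4,-3 - -1 \right)} \sqrt{1 + 5} = \left(-9 + \left(-6\right)^{2} - -30\right) + \left(-2 - \left(-3 - -1\right)\right) \sqrt{1 + 5} = \left(-9 + 36 + 30\right) + \left(-2 - \left(-3 + 1\right)\right) \sqrt{6} = 57 + \left(-2 - -2\right) \sqrt{6} = 57 + \left(-2 + 2\right) \sqrt{6} = 57 + 0 \sqrt{6} = 57 + 0 = 57$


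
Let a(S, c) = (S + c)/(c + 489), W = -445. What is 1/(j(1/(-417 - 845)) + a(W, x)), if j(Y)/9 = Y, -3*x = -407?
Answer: -1182494/594001 ≈ -1.9907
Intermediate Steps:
x = 407/3 (x = -⅓*(-407) = 407/3 ≈ 135.67)
j(Y) = 9*Y
a(S, c) = (S + c)/(489 + c)
1/(j(1/(-417 - 845)) + a(W, x)) = 1/(9/(-417 - 845) + (-445 + 407/3)/(489 + 407/3)) = 1/(9/(-1262) - 928/3/(1874/3)) = 1/(9*(-1/1262) + (3/1874)*(-928/3)) = 1/(-9/1262 - 464/937) = 1/(-594001/1182494) = -1182494/594001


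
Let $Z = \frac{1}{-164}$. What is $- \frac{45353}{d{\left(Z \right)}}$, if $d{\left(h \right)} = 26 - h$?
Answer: $- \frac{7437892}{4265} \approx -1743.9$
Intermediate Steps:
$Z = - \frac{1}{164} \approx -0.0060976$
$- \frac{45353}{d{\left(Z \right)}} = - \frac{45353}{26 - - \frac{1}{164}} = - \frac{45353}{26 + \frac{1}{164}} = - \frac{45353}{\frac{4265}{164}} = \left(-45353\right) \frac{164}{4265} = - \frac{7437892}{4265}$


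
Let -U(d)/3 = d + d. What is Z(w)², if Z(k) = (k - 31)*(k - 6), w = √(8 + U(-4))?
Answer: 91332 - 64528*√2 ≈ 75.627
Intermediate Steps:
U(d) = -6*d (U(d) = -3*(d + d) = -6*d)
w = 4*√2 (w = √(8 - 6*(-4)) = √(8 + 24) = √32 = 4*√2 ≈ 5.6569)
Z(k) = (-31 + k)*(-6 + k)
Z(w)² = (186 + (4*√2)² - 148*√2)² = (186 + 32 - 148*√2)² = (218 - 148*√2)²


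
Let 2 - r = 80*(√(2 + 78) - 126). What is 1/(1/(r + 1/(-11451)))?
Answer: 115448981/11451 - 320*√5 ≈ 9366.5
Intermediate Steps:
r = 10082 - 320*√5 (r = 2 - 80*(√(2 + 78) - 126) = 2 - 80*(√80 - 126) = 2 - 80*(4*√5 - 126) = 2 - 80*(-126 + 4*√5) = 2 - (-10080 + 320*√5) = 2 + (10080 - 320*√5) = 10082 - 320*√5 ≈ 9366.5)
1/(1/(r + 1/(-11451))) = 1/(1/((10082 - 320*√5) + 1/(-11451))) = 1/(1/((10082 - 320*√5) - 1/11451)) = 1/(1/(115448981/11451 - 320*√5)) = 115448981/11451 - 320*√5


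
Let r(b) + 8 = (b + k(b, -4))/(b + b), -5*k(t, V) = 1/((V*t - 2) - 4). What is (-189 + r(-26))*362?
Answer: -906234239/12740 ≈ -71133.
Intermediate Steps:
k(t, V) = -1/(5*(-6 + V*t)) (k(t, V) = -1/(5*((V*t - 2) - 4)) = -1/(5*((-2 + V*t) - 4)) = -1/(5*(-6 + V*t)))
r(b) = -8 + (b - 1/(-30 - 20*b))/(2*b) (r(b) = -8 + (b - 1/(-30 + 5*(-4)*b))/(b + b) = -8 + (b - 1/(-30 - 20*b))/((2*b)) = -8 + (b - 1/(-30 - 20*b))*(1/(2*b)) = -8 + (b - 1/(-30 - 20*b))/(2*b))
(-189 + r(-26))*362 = (-189 + (1/20)*(1 - 150*(-26)*(3 + 2*(-26)))/(-26*(3 + 2*(-26))))*362 = (-189 + (1/20)*(-1/26)*(1 - 150*(-26)*(3 - 52))/(3 - 52))*362 = (-189 + (1/20)*(-1/26)*(1 - 150*(-26)*(-49))/(-49))*362 = (-189 + (1/20)*(-1/26)*(-1/49)*(1 - 191100))*362 = (-189 + (1/20)*(-1/26)*(-1/49)*(-191099))*362 = (-189 - 191099/25480)*362 = -5006819/25480*362 = -906234239/12740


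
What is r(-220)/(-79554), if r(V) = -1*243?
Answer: 81/26518 ≈ 0.0030545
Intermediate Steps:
r(V) = -243
r(-220)/(-79554) = -243/(-79554) = -243*(-1/79554) = 81/26518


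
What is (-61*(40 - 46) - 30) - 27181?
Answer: -26845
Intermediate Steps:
(-61*(40 - 46) - 30) - 27181 = (-61*(-6) - 30) - 27181 = (366 - 30) - 27181 = 336 - 27181 = -26845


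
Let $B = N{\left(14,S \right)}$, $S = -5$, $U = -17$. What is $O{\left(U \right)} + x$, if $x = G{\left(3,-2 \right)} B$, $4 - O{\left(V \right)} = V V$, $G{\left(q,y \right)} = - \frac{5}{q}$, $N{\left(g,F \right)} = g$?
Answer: $- \frac{925}{3} \approx -308.33$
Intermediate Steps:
$B = 14$
$O{\left(V \right)} = 4 - V^{2}$ ($O{\left(V \right)} = 4 - V V = 4 - V^{2}$)
$x = - \frac{70}{3}$ ($x = - \frac{5}{3} \cdot 14 = \left(-5\right) \frac{1}{3} \cdot 14 = \left(- \frac{5}{3}\right) 14 = - \frac{70}{3} \approx -23.333$)
$O{\left(U \right)} + x = \left(4 - \left(-17\right)^{2}\right) - \frac{70}{3} = \left(4 - 289\right) - \frac{70}{3} = -285 - \frac{70}{3} = - \frac{925}{3}$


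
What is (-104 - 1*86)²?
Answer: 36100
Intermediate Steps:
(-104 - 1*86)² = (-104 - 86)² = (-190)² = 36100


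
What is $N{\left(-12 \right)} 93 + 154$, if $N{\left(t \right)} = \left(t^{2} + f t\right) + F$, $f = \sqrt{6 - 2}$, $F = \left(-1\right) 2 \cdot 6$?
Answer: $10198$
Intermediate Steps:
$F = -12$ ($F = \left(-2\right) 6 = -12$)
$f = 2$ ($f = \sqrt{4} = 2$)
$N{\left(t \right)} = -12 + t^{2} + 2 t$ ($N{\left(t \right)} = \left(t^{2} + 2 t\right) - 12 = -12 + t^{2} + 2 t$)
$N{\left(-12 \right)} 93 + 154 = \left(-12 + \left(-12\right)^{2} + 2 \left(-12\right)\right) 93 + 154 = \left(-12 + 144 - 24\right) 93 + 154 = 108 \cdot 93 + 154 = 10044 + 154 = 10198$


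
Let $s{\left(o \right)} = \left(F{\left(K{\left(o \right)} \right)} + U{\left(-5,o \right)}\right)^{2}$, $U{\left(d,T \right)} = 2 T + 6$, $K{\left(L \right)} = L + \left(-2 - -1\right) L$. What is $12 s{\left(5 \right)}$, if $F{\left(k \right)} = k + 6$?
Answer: $5808$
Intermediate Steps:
$K{\left(L \right)} = 0$ ($K{\left(L \right)} = L + \left(-2 + 1\right) L = L - L = 0$)
$U{\left(d,T \right)} = 6 + 2 T$
$F{\left(k \right)} = 6 + k$
$s{\left(o \right)} = \left(12 + 2 o\right)^{2}$ ($s{\left(o \right)} = \left(\left(6 + 0\right) + \left(6 + 2 o\right)\right)^{2} = \left(6 + \left(6 + 2 o\right)\right)^{2} = \left(12 + 2 o\right)^{2}$)
$12 s{\left(5 \right)} = 12 \cdot 4 \left(6 + 5\right)^{2} = 12 \cdot 4 \cdot 11^{2} = 12 \cdot 4 \cdot 121 = 12 \cdot 484 = 5808$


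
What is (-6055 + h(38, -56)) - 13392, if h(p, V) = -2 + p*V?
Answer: -21577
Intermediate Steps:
h(p, V) = -2 + V*p
(-6055 + h(38, -56)) - 13392 = (-6055 + (-2 - 56*38)) - 13392 = (-6055 + (-2 - 2128)) - 13392 = (-6055 - 2130) - 13392 = -8185 - 13392 = -21577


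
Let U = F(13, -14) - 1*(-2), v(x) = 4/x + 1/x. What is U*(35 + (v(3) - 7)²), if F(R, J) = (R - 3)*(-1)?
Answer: -4568/9 ≈ -507.56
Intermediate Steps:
v(x) = 5/x (v(x) = 4/x + 1/x = 5/x)
F(R, J) = 3 - R (F(R, J) = (-3 + R)*(-1) = 3 - R)
U = -8 (U = (3 - 1*13) - 1*(-2) = (3 - 13) + 2 = -10 + 2 = -8)
U*(35 + (v(3) - 7)²) = -8*(35 + (5/3 - 7)²) = -8*(35 + (-16/3)²) = -8*(35 + 256/9) = -8*571/9 = -4568/9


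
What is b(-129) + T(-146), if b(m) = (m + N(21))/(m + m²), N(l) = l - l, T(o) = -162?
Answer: -20737/128 ≈ -162.01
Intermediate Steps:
N(l) = 0
b(m) = m/(m + m²) (b(m) = (m + 0)/(m + m²) = m/(m + m²))
b(-129) + T(-146) = 1/(1 - 129) - 162 = 1/(-128) - 162 = -1/128 - 162 = -20737/128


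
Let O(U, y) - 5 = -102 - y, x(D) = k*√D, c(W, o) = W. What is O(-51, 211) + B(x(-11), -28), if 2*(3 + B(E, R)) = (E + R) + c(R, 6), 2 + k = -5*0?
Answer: -339 - I*√11 ≈ -339.0 - 3.3166*I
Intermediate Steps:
k = -2 (k = -2 - 5*0 = -2 + 0 = -2)
x(D) = -2*√D
O(U, y) = -97 - y (O(U, y) = 5 + (-102 - y) = -97 - y)
B(E, R) = -3 + R + E/2 (B(E, R) = -3 + ((E + R) + R)/2 = -3 + (E + 2*R)/2 = -3 + (R + E/2) = -3 + R + E/2)
O(-51, 211) + B(x(-11), -28) = (-97 - 1*211) + (-3 - 28 + (-2*I*√11)/2) = (-97 - 211) + (-3 - 28 + (-2*I*√11)/2) = -308 + (-3 - 28 + (-2*I*√11)/2) = -308 + (-3 - 28 - I*√11) = -308 + (-31 - I*√11) = -339 - I*√11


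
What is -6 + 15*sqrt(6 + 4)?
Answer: -6 + 15*sqrt(10) ≈ 41.434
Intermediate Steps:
-6 + 15*sqrt(6 + 4) = -6 + 15*sqrt(10)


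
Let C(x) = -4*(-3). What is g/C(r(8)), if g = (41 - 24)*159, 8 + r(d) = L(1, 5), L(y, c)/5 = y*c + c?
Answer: 901/4 ≈ 225.25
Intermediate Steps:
L(y, c) = 5*c + 5*c*y (L(y, c) = 5*(y*c + c) = 5*(c*y + c) = 5*(c + c*y) = 5*c + 5*c*y)
r(d) = 42 (r(d) = -8 + 5*5*(1 + 1) = -8 + 5*5*2 = -8 + 50 = 42)
C(x) = 12
g = 2703 (g = 17*159 = 2703)
g/C(r(8)) = 2703/12 = 2703*(1/12) = 901/4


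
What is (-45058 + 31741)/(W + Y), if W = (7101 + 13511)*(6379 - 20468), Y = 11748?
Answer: 13317/290390720 ≈ 4.5859e-5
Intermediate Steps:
W = -290402468 (W = 20612*(-14089) = -290402468)
(-45058 + 31741)/(W + Y) = (-45058 + 31741)/(-290402468 + 11748) = -13317/(-290390720) = -13317*(-1/290390720) = 13317/290390720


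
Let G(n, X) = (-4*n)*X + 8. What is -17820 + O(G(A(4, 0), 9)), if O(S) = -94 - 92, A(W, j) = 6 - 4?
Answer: -18006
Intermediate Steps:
A(W, j) = 2
G(n, X) = 8 - 4*X*n (G(n, X) = -4*X*n + 8 = 8 - 4*X*n)
O(S) = -186
-17820 + O(G(A(4, 0), 9)) = -17820 - 186 = -18006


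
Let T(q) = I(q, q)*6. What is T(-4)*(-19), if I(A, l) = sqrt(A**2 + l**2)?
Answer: -456*sqrt(2) ≈ -644.88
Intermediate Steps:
T(q) = 6*sqrt(2)*sqrt(q**2) (T(q) = sqrt(q**2 + q**2)*6 = sqrt(2*q**2)*6 = (sqrt(2)*sqrt(q**2))*6 = 6*sqrt(2)*sqrt(q**2))
T(-4)*(-19) = (6*sqrt(2)*sqrt((-4)**2))*(-19) = (6*sqrt(2)*sqrt(16))*(-19) = (6*sqrt(2)*4)*(-19) = (24*sqrt(2))*(-19) = -456*sqrt(2)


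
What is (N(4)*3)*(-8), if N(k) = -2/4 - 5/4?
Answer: 42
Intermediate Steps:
N(k) = -7/4 (N(k) = -2*¼ - 5*¼ = -½ - 5/4 = -7/4)
(N(4)*3)*(-8) = -7/4*3*(-8) = -21/4*(-8) = 42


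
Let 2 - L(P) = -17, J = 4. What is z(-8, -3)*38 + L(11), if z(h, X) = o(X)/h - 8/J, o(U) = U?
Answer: -171/4 ≈ -42.750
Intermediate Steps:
L(P) = 19 (L(P) = 2 - 1*(-17) = 2 + 17 = 19)
z(h, X) = -2 + X/h (z(h, X) = X/h - 8/4 = X/h - 8*¼ = X/h - 2 = -2 + X/h)
z(-8, -3)*38 + L(11) = (-2 - 3/(-8))*38 + 19 = (-2 - 3*(-⅛))*38 + 19 = (-2 + 3/8)*38 + 19 = -13/8*38 + 19 = -247/4 + 19 = -171/4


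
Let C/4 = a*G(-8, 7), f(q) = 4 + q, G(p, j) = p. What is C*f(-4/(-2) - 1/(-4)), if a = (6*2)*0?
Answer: 0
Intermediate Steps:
a = 0 (a = 12*0 = 0)
C = 0 (C = 4*(0*(-8)) = 4*0 = 0)
C*f(-4/(-2) - 1/(-4)) = 0*(4 + (-4/(-2) - 1/(-4))) = 0*(4 + (-4*(-½) - 1*(-¼))) = 0*(4 + (2 + ¼)) = 0*(4 + 9/4) = 0*(25/4) = 0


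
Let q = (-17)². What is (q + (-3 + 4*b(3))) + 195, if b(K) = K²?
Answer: 517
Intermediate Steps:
q = 289
(q + (-3 + 4*b(3))) + 195 = (289 + (-3 + 4*3²)) + 195 = (289 + (-3 + 4*9)) + 195 = (289 + (-3 + 36)) + 195 = (289 + 33) + 195 = 322 + 195 = 517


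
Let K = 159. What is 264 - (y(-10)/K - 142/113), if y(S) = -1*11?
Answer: 4767109/17967 ≈ 265.33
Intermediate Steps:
y(S) = -11
264 - (y(-10)/K - 142/113) = 264 - (-11/159 - 142/113) = 264 - 1*(-23821/17967) = 264 + 23821/17967 = 4767109/17967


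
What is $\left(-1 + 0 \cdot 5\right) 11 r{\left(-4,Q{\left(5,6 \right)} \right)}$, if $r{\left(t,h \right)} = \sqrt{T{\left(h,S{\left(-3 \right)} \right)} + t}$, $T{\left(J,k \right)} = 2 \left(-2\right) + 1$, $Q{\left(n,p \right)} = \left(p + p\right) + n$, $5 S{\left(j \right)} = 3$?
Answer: $- 11 i \sqrt{7} \approx - 29.103 i$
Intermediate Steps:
$S{\left(j \right)} = \frac{3}{5}$ ($S{\left(j \right)} = \frac{1}{5} \cdot 3 = \frac{3}{5}$)
$Q{\left(n,p \right)} = n + 2 p$ ($Q{\left(n,p \right)} = 2 p + n = n + 2 p$)
$T{\left(J,k \right)} = -3$ ($T{\left(J,k \right)} = -4 + 1 = -3$)
$r{\left(t,h \right)} = \sqrt{-3 + t}$
$\left(-1 + 0 \cdot 5\right) 11 r{\left(-4,Q{\left(5,6 \right)} \right)} = \left(-1 + 0 \cdot 5\right) 11 \sqrt{-3 - 4} = \left(-1 + 0\right) 11 \sqrt{-7} = \left(-1\right) 11 i \sqrt{7} = - 11 i \sqrt{7}$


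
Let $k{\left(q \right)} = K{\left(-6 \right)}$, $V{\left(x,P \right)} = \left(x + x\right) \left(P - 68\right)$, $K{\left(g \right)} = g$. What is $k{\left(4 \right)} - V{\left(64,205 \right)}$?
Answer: $-17542$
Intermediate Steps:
$V{\left(x,P \right)} = 2 x \left(-68 + P\right)$
$k{\left(q \right)} = -6$
$k{\left(4 \right)} - V{\left(64,205 \right)} = -6 - 2 \cdot 64 \left(-68 + 205\right) = -6 - 2 \cdot 64 \cdot 137 = -6 - 17536 = -17542$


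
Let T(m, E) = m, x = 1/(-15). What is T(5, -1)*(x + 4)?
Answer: 59/3 ≈ 19.667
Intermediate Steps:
x = -1/15 ≈ -0.066667
T(5, -1)*(x + 4) = 5*(-1/15 + 4) = 5*(59/15) = 59/3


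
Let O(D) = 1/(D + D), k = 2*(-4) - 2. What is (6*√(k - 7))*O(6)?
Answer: I*√17/2 ≈ 2.0616*I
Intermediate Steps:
k = -10 (k = -8 - 2 = -10)
O(D) = 1/(2*D)
(6*√(k - 7))*O(6) = (6*√(-10 - 7))*((½)/6) = (6*√(-17))*((½)*(⅙)) = (6*(I*√17))*(1/12) = (6*I*√17)*(1/12) = I*√17/2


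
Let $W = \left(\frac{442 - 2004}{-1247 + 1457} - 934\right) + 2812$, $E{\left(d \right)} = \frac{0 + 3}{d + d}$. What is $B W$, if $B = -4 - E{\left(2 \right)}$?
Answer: $- \frac{3731771}{420} \approx -8885.2$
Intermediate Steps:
$E{\left(d \right)} = \frac{3}{2 d}$
$B = - \frac{19}{4}$ ($B = -4 - \frac{3}{2 \cdot 2} = -4 - \frac{3}{2} \cdot \frac{1}{2} = -4 - \frac{3}{4} = - \frac{19}{4} \approx -4.75$)
$W = \frac{196409}{105}$ ($W = \left(- \frac{1562}{210} - 934\right) + 2812 = \left(\left(-1562\right) \frac{1}{210} - 934\right) + 2812 = \left(- \frac{781}{105} - 934\right) + 2812 = - \frac{98851}{105} + 2812 = \frac{196409}{105} \approx 1870.6$)
$B W = \left(- \frac{19}{4}\right) \frac{196409}{105} = - \frac{3731771}{420}$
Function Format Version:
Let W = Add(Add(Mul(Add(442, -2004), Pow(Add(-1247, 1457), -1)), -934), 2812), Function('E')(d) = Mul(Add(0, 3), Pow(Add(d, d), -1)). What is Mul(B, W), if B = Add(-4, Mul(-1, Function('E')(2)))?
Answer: Rational(-3731771, 420) ≈ -8885.2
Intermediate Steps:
Function('E')(d) = Mul(Rational(3, 2), Pow(d, -1)) (Function('E')(d) = Mul(3, Pow(Mul(2, d), -1)) = Mul(3, Mul(Rational(1, 2), Pow(d, -1))) = Mul(Rational(3, 2), Pow(d, -1)))
B = Rational(-19, 4) (B = Add(-4, Mul(-1, Mul(Rational(3, 2), Pow(2, -1)))) = Add(-4, Mul(-1, Mul(Rational(3, 2), Rational(1, 2)))) = Add(-4, Mul(-1, Rational(3, 4))) = Add(-4, Rational(-3, 4)) = Rational(-19, 4) ≈ -4.7500)
W = Rational(196409, 105) (W = Add(Add(Mul(-1562, Pow(210, -1)), -934), 2812) = Add(Add(Mul(-1562, Rational(1, 210)), -934), 2812) = Add(Add(Rational(-781, 105), -934), 2812) = Add(Rational(-98851, 105), 2812) = Rational(196409, 105) ≈ 1870.6)
Mul(B, W) = Mul(Rational(-19, 4), Rational(196409, 105)) = Rational(-3731771, 420)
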